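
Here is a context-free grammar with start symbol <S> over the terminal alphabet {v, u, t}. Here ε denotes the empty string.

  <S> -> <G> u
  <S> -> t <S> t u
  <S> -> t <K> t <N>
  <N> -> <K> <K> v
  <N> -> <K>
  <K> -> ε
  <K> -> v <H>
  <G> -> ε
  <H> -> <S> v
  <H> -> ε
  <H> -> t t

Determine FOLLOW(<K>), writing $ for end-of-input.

FIRST(<K>) = {ε, v}
FIRST(<G>) = {ε}
FIRST(<S>) = {t, u}  (via <G> u)
FIRST(<N>) = {ε, v}  (via <K> <K> v, <K>)
FIRST(<H>) = {ε, t, u}  (via <S> v)
FOLLOW(<S>) includes $ since <S> is the start symbol.
FOLLOW(<S>): in <S>->t <S> t u, <S> is followed by t u with FIRST {t}; in <H>-><S> v, <S> is followed by v with FIRST {v}. Thus FOLLOW(<S>) = {$, t, v}.
FOLLOW(<N>): in <S>->t <K> t <N>, the suffix after <N> is empty, so FOLLOW(<N>) ⊇ FOLLOW(<S>) = {$, t, v}. Thus FOLLOW(<N>) = {$, t, v}.
FOLLOW(<K>): in <S>->t <K> t <N>, <K> is followed by t <N> with FIRST {t}; in <N>-><K> <K> v (occurrence 1), <K> is followed by <K> v with FIRST {v}; in <N>-><K> <K> v (occurrence 2), <K> is followed by v with FIRST {v}; in <N>-><K>, the suffix after <K> is empty, so FOLLOW(<K>) ⊇ FOLLOW(<N>) = {$, t, v}. Thus FOLLOW(<K>) = {$, t, v}.
FOLLOW(<G>): in <S>-><G> u, <G> is followed by u with FIRST {u}. Thus FOLLOW(<G>) = {u}.
FOLLOW(<H>): in <K>->v <H>, the suffix after <H> is empty, so FOLLOW(<H>) ⊇ FOLLOW(<K>) = {$, t, v}. Thus FOLLOW(<H>) = {$, t, v}.

{$, t, v}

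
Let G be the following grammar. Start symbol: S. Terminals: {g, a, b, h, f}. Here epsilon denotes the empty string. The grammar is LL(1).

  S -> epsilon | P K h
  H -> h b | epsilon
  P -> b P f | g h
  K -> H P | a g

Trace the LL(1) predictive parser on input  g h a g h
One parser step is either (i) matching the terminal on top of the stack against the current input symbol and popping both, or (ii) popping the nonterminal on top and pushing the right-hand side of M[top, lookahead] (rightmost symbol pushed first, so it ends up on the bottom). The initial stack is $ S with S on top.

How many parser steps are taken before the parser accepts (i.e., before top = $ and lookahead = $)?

     Stack      Input        Action
  1  $ S        g h a g h $  expand S -> P K h
  2  $ h K P    g h a g h $  expand P -> g h
  3  $ h K h g  g h a g h $  match g
  4  $ h K h    h a g h $    match h
  5  $ h K      a g h $      expand K -> a g
  6  $ h g a    a g h $      match a
  7  $ h g      g h $        match g
  8  $ h        h $          match h
Accept reached after 8 steps.

8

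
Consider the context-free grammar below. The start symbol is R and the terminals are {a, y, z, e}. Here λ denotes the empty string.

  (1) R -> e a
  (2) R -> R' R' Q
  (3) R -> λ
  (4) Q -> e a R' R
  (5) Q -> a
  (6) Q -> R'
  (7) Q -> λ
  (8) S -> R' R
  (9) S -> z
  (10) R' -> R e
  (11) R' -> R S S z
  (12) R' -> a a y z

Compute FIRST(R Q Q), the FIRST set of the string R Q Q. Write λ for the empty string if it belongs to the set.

{λ, a, e, z}

FIRST(R) = {λ, a, e, z}  (via R' R' Q)
FIRST(Q) = {λ, a, e, z}  (via R')
FIRST(S) = {a, e, z}  (via R' R)
FIRST(R') = {a, e, z}  (via R e, R S S z)
FIRST(R Q Q): take FIRST of each symbol in turn, carrying on past any symbol whose FIRST contains λ; result {λ, a, e, z}.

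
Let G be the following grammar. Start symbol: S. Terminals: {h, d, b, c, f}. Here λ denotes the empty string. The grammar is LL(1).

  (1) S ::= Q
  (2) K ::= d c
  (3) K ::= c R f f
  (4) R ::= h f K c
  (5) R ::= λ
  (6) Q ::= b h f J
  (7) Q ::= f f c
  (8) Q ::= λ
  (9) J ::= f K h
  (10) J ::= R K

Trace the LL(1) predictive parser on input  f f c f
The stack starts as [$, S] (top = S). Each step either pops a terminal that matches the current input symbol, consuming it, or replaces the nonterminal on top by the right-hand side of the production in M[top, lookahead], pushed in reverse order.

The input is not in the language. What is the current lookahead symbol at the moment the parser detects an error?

     Stack    Input      Action
  1  $ S      f f c f $  expand S ::= Q
  2  $ Q      f f c f $  expand Q ::= f f c
  3  $ c f f  f f c f $  match f
  4  $ c f    f c f $    match f
  5  $ c      c f $      match c
  6  $        f $        error: stack empty but input remains

f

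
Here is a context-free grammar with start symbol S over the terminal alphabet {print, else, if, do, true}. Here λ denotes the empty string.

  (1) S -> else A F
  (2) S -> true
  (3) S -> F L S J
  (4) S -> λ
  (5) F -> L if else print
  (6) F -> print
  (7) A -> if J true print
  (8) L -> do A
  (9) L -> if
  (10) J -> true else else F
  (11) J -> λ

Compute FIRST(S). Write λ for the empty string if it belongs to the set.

{λ, do, else, if, print, true}

FIRST(A): from A->if J true print we get {if}. So FIRST(A) = {if}.
FIRST(L): from L->do A we get {do}; from L->if we get {if}. So FIRST(L) = {do, if}.
FIRST(J): from J->true else else F we get {true}; from J->λ we get {λ}. So FIRST(J) = {λ, true}.
FIRST(F): from F->L if else print we get {do, if}; from F->print we get {print}. So FIRST(F) = {do, if, print}.
FIRST(S): from S->else A F we get {else}; from S->true we get {true}; from S->F L S J we get {do, if, print}; from S->λ we get {λ}. So FIRST(S) = {λ, do, else, if, print, true}.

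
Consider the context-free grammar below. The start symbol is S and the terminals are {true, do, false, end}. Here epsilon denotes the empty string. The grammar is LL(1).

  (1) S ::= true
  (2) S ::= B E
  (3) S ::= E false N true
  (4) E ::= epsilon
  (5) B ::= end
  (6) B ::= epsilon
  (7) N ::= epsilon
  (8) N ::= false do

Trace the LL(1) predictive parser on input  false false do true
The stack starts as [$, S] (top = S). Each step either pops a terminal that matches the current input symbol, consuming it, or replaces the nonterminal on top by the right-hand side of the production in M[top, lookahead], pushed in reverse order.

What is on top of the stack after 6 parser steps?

     Stack             Input                  Action
  1  $ S               false false do true $  expand S ::= E false N true
  2  $ true N false E  false false do true $  expand E ::= epsilon
  3  $ true N false    false false do true $  match false
  4  $ true N          false do true $        expand N ::= false do
  5  $ true do false   false do true $        match false
  6  $ true do         do true $              match do
Stack after step 6: $ true (top = true).

true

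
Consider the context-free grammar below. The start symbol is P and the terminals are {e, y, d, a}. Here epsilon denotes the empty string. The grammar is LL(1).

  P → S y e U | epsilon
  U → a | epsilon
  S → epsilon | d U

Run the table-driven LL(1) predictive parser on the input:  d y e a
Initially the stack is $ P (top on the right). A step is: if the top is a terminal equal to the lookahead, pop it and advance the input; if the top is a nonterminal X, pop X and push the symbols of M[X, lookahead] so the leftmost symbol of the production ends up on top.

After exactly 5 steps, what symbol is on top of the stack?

e

     Stack        Input      Action
  1  $ P          d y e a $  expand P → S y e U
  2  $ U e y S    d y e a $  expand S → d U
  3  $ U e y U d  d y e a $  match d
  4  $ U e y U    y e a $    expand U → epsilon
  5  $ U e y      y e a $    match y
Stack after step 5: $ U e (top = e).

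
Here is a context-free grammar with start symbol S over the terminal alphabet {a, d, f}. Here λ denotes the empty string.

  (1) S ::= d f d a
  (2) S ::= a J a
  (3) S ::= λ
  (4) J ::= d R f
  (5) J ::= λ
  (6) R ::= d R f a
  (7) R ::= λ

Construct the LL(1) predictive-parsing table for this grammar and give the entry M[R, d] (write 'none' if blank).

FIRST(S) = {λ, a, d}
FIRST(J) = {λ, d}
FIRST(R) = {λ, d}
FOLLOW(S) includes $ since S is the start symbol.
FOLLOW(R): in J::=d R f, R is followed by f with FIRST {f}; in R::=d R f a, R is followed by f a with FIRST {f}. Thus FOLLOW(R) = {f}.
For R ::= d R f a: FIRST(d R f a) = {d}, so it goes in M[R, t] for t ∈ {d}.
For R ::= λ: FIRST(λ) = {λ}, so it goes in M[R, t] for t ∈ {}; since λ ∈ FIRST, also for every t ∈ FOLLOW(R) = {f}.

R ::= d R f a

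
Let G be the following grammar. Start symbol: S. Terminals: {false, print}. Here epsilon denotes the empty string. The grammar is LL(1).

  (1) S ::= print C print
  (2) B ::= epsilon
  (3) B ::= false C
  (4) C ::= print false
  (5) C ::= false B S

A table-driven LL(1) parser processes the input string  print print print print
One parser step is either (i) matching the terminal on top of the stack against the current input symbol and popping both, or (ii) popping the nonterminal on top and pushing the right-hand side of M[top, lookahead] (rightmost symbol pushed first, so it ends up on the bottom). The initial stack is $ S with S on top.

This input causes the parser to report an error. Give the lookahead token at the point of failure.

print

step 1: stack=$ S  input=print print print print $  — expand S ::= print C print
step 2: stack=$ print C print  input=print print print print $  — match print
step 3: stack=$ print C  input=print print print $  — expand C ::= print false
step 4: stack=$ print false print  input=print print print $  — match print
step 5: stack=$ print false  input=print print $  — error: top is terminal false but lookahead is print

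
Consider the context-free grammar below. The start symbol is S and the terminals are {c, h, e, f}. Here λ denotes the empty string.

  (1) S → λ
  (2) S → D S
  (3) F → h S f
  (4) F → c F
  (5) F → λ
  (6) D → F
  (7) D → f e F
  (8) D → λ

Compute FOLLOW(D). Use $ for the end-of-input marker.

FIRST(F) = {λ, c, h}
FIRST(D) = {λ, c, f, h}  (via F)
FIRST(S) = {λ, c, f, h}  (via D S)
FOLLOW(S) includes $ since S is the start symbol.
FOLLOW(S): in S→D S, the suffix after S is empty (adds nothing new); in F→h S f, S is followed by f with FIRST {f}. Thus FOLLOW(S) = {$, f}.
FOLLOW(D): in S→D S, D is followed by S with FIRST {λ, c, f, h}; in S→D S, the suffix after D is nullable, so FOLLOW(D) ⊇ FOLLOW(S) = {$, f}. Thus FOLLOW(D) = {$, c, f, h}.
FOLLOW(F): in F→c F, the suffix after F is empty (adds nothing new); in D→F, the suffix after F is empty, so FOLLOW(F) ⊇ FOLLOW(D) = {$, c, f, h}; in D→f e F, the suffix after F is empty, so FOLLOW(F) ⊇ FOLLOW(D) = {$, c, f, h}. Thus FOLLOW(F) = {$, c, f, h}.

{$, c, f, h}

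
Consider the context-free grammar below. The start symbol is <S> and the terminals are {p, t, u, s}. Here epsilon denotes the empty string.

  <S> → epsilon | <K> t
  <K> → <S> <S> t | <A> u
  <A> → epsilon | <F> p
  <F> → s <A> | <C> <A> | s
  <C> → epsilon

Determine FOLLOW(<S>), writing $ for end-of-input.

{$, p, s, t, u}

FIRST(<C>) = {epsilon}
FIRST(<S>) = {epsilon, p, s, t, u}  (via <K> t)
FIRST(<K>) = {p, s, t, u}  (via <S> <S> t, <A> u)
FIRST(<A>) = {epsilon, p, s}  (via <F> p)
FIRST(<F>) = {epsilon, p, s}  (via <C> <A>)
FOLLOW(<S>) includes $ since <S> is the start symbol.
FOLLOW(<S>): in <K>→<S> <S> t (occurrence 1), <S> is followed by <S> t with FIRST {p, s, t, u}; in <K>→<S> <S> t (occurrence 2), <S> is followed by t with FIRST {t}. Thus FOLLOW(<S>) = {$, p, s, t, u}.
FOLLOW(<K>): in <S>→<K> t, <K> is followed by t with FIRST {t}. Thus FOLLOW(<K>) = {t}.
FOLLOW(<F>): in <A>→<F> p, <F> is followed by p with FIRST {p}. Thus FOLLOW(<F>) = {p}.
FOLLOW(<A>): in <K>→<A> u, <A> is followed by u with FIRST {u}; in <F>→s <A>, the suffix after <A> is empty, so FOLLOW(<A>) ⊇ FOLLOW(<F>) = {p}; in <F>→<C> <A>, the suffix after <A> is empty, so FOLLOW(<A>) ⊇ FOLLOW(<F>) = {p}. Thus FOLLOW(<A>) = {p, u}.
FOLLOW(<C>): in <F>→<C> <A>, <C> is followed by <A> with FIRST {epsilon, p, s}; in <F>→<C> <A>, the suffix after <C> is nullable, so FOLLOW(<C>) ⊇ FOLLOW(<F>) = {p}. Thus FOLLOW(<C>) = {p, s}.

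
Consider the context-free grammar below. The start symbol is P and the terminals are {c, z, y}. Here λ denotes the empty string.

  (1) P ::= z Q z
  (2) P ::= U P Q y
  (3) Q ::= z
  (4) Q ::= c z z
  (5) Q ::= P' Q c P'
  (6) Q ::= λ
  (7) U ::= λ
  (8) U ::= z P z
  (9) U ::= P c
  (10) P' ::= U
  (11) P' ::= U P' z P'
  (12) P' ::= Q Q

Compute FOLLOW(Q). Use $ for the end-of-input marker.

FIRST(P): from P::=z Q z we get {z}; from P::=U P Q y we get {z}. So FIRST(P) = {z}.
FIRST(U): from U::=λ we get {λ}; from U::=z P z we get {z}; from U::=P c we get {z}. So FIRST(U) = {λ, z}.
FIRST(Q): from Q::=z we get {z}; from Q::=c z z we get {c}; from Q::=P' Q c P' we get {c, z}; from Q::=λ we get {λ}. So FIRST(Q) = {λ, c, z}.
FIRST(P'): from P'::=U we get {λ, z}; from P'::=U P' z P' we get {c, z}; from P'::=Q Q we get {λ, c, z}. So FIRST(P') = {λ, c, z}.
FOLLOW(P) includes $ since P is the start symbol.
FOLLOW(P): in P::=U P Q y, P is followed by Q y with FIRST {c, y, z}; in U::=z P z, P is followed by z with FIRST {z}; in U::=P c, P is followed by c with FIRST {c}. Thus FOLLOW(P) = {$, c, y, z}.
FOLLOW(Q): in P::=z Q z, Q is followed by z with FIRST {z}; in P::=U P Q y, Q is followed by y with FIRST {y}; in Q::=P' Q c P', Q is followed by c P' with FIRST {c}; in P'::=Q Q (occurrence 1), Q is followed by Q with FIRST {λ, c, z}; in P'::=Q Q (occurrence 1), the suffix after Q is nullable, so FOLLOW(Q) ⊇ FOLLOW(P') = {c, y, z}; in P'::=Q Q (occurrence 2), the suffix after Q is empty, so FOLLOW(Q) ⊇ FOLLOW(P') = {c, y, z}. Thus FOLLOW(Q) = {c, y, z}.
FOLLOW(P'): in Q::=P' Q c P' (occurrence 1), P' is followed by Q c P' with FIRST {c, z}; in Q::=P' Q c P' (occurrence 2), the suffix after P' is empty, so FOLLOW(P') ⊇ FOLLOW(Q) = {c, y, z}; in P'::=U P' z P' (occurrence 1), P' is followed by z P' with FIRST {z}; in P'::=U P' z P' (occurrence 2), the suffix after P' is empty (adds nothing new). Thus FOLLOW(P') = {c, y, z}.
FOLLOW(U): in P::=U P Q y, U is followed by P Q y with FIRST {z}; in P'::=U, the suffix after U is empty, so FOLLOW(U) ⊇ FOLLOW(P') = {c, y, z}; in P'::=U P' z P', U is followed by P' z P' with FIRST {c, z}. Thus FOLLOW(U) = {c, y, z}.

{c, y, z}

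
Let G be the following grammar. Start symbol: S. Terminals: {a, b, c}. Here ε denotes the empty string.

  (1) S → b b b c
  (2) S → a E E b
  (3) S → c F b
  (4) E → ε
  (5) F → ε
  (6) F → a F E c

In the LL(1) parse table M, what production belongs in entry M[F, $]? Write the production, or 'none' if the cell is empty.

none

FIRST(S) = {a, b, c}
FIRST(E) = {ε}
FIRST(F) = {ε, a}
FOLLOW(S) includes $ since S is the start symbol.
FOLLOW(F): in S→c F b, F is followed by b with FIRST {b}; in F→a F E c, F is followed by E c with FIRST {c}. Thus FOLLOW(F) = {b, c}.
For F → ε: FIRST(ε) = {ε}, so it goes in M[F, t] for t ∈ {}; since ε ∈ FIRST, also for every t ∈ FOLLOW(F) = {b, c}.
For F → a F E c: FIRST(a F E c) = {a}, so it goes in M[F, t] for t ∈ {a}.
None of these place a production in M[F, $].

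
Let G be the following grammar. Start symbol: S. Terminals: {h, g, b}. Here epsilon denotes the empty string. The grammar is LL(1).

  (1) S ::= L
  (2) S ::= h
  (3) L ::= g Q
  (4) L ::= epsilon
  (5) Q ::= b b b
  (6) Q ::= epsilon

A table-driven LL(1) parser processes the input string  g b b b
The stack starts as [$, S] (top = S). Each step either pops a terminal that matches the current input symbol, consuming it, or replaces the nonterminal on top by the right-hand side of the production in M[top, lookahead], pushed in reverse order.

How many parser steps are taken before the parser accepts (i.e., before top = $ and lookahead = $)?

     Stack    Input      Action
  1  $ S      g b b b $  expand S ::= L
  2  $ L      g b b b $  expand L ::= g Q
  3  $ Q g    g b b b $  match g
  4  $ Q      b b b $    expand Q ::= b b b
  5  $ b b b  b b b $    match b
  6  $ b b    b b $      match b
  7  $ b      b $        match b
Accept reached after 7 steps.

7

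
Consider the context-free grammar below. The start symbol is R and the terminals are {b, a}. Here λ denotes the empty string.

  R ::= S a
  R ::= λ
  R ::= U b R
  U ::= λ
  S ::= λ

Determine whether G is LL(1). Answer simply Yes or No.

Yes

FIRST(R) = {λ, a, b}
FIRST(U) = {λ}
FIRST(S) = {λ}
FOLLOW(R) = {$}
FOLLOW(U) = {b}
FOLLOW(S) = {a}
Each cell of M receives at most one production.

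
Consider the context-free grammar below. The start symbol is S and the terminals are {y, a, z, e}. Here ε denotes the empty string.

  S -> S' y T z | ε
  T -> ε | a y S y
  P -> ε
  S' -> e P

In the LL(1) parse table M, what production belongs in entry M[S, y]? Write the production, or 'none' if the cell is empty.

FIRST(T) = {ε, a}
FIRST(P) = {ε}
FIRST(S') = {e}
FIRST(S) = {ε, e}  (via S' y T z)
FOLLOW(S) includes $ since S is the start symbol.
FOLLOW(S): in T->a y S y, S is followed by y with FIRST {y}. Thus FOLLOW(S) = {$, y}.
For S -> S' y T z: FIRST(S' y T z) = {e}, so it goes in M[S, t] for t ∈ {e}.
For S -> ε: FIRST(ε) = {ε}, so it goes in M[S, t] for t ∈ {}; since ε ∈ FIRST, also for every t ∈ FOLLOW(S) = {$, y}.

S -> ε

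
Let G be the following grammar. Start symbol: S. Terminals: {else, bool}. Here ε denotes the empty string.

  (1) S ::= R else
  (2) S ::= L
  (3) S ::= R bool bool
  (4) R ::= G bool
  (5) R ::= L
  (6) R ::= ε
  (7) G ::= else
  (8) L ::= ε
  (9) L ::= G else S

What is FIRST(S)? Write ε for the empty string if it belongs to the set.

FIRST(G): from G::=else we get {else}. So FIRST(G) = {else}.
FIRST(L): from L::=ε we get {ε}; from L::=G else S we get {else}. So FIRST(L) = {ε, else}.
FIRST(R): from R::=G bool we get {else}; from R::=L we get {ε, else}; from R::=ε we get {ε}. So FIRST(R) = {ε, else}.
FIRST(S): from S::=R else we get {else}; from S::=L we get {ε, else}; from S::=R bool bool we get {bool, else}. So FIRST(S) = {ε, bool, else}.

{ε, bool, else}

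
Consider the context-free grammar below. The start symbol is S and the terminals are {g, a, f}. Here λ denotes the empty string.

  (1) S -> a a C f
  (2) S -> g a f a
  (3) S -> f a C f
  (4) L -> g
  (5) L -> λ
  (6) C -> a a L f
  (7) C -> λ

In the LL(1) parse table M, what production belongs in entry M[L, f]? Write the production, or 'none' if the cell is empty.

L -> λ

FIRST(S): from S->a a C f we get {a}; from S->g a f a we get {g}; from S->f a C f we get {f}. So FIRST(S) = {a, f, g}.
FIRST(L): from L->g we get {g}; from L->λ we get {λ}. So FIRST(L) = {λ, g}.
FIRST(C): from C->a a L f we get {a}; from C->λ we get {λ}. So FIRST(C) = {λ, a}.
FOLLOW(S) includes $ since S is the start symbol.
FOLLOW(L): in C->a a L f, L is followed by f with FIRST {f}. Thus FOLLOW(L) = {f}.
For L -> g: FIRST(g) = {g}, so it goes in M[L, t] for t ∈ {g}.
For L -> λ: FIRST(λ) = {λ}, so it goes in M[L, t] for t ∈ {}; since λ ∈ FIRST, also for every t ∈ FOLLOW(L) = {f}.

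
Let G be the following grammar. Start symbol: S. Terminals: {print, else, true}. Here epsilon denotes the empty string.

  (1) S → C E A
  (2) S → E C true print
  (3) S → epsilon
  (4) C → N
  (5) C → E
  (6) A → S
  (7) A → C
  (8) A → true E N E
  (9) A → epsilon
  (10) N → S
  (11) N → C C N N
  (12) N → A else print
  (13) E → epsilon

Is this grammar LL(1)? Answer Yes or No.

No

FIRST(S) = {epsilon, else, true}
FIRST(C) = {epsilon, else, true}
FIRST(A) = {epsilon, else, true}
FIRST(N) = {epsilon, else, true}
FIRST(E) = {epsilon}
FOLLOW(S) = {$, else, true}
FOLLOW(C) = {$, else, true}
FOLLOW(A) = {$, else, true}
FOLLOW(N) = {$, else, true}
FOLLOW(E) = {$, else, true}
Cell M[A, $] receives both A → S and A → C and A → epsilon — the grammar is not LL(1).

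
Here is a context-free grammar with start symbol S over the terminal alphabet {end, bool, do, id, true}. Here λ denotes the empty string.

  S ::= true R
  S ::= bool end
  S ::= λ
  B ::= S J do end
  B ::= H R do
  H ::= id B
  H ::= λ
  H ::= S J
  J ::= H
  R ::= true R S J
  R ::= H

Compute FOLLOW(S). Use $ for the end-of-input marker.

{$, bool, do, id, true}

FIRST(S): from S::=true R we get {true}; from S::=bool end we get {bool}; from S::=λ we get {λ}. So FIRST(S) = {λ, bool, true}.
FIRST(B): from B::=S J do end we get {bool, do, id, true}; from B::=H R do we get {bool, do, id, true}. So FIRST(B) = {bool, do, id, true}.
FIRST(H): from H::=id B we get {id}; from H::=λ we get {λ}; from H::=S J we get {λ, bool, id, true}. So FIRST(H) = {λ, bool, id, true}.
FIRST(J): from J::=H we get {λ, bool, id, true}. So FIRST(J) = {λ, bool, id, true}.
FIRST(R): from R::=true R S J we get {true}; from R::=H we get {λ, bool, id, true}. So FIRST(R) = {λ, bool, id, true}.
FOLLOW(S) includes $ since S is the start symbol.
FOLLOW(S): in B::=S J do end, S is followed by J do end with FIRST {bool, do, id, true}; in H::=S J, S is followed by J with FIRST {λ, bool, id, true}; in H::=S J, the suffix after S is nullable, so FOLLOW(S) ⊇ FOLLOW(H) = {$, bool, do, id, true}; in R::=true R S J, S is followed by J with FIRST {λ, bool, id, true}; in R::=true R S J, the suffix after S is nullable, so FOLLOW(S) ⊇ FOLLOW(R) = {$, bool, do, id, true}. Thus FOLLOW(S) = {$, bool, do, id, true}.
FOLLOW(R): in S::=true R, the suffix after R is empty, so FOLLOW(R) ⊇ FOLLOW(S) = {$, bool, do, id, true}; in B::=H R do, R is followed by do with FIRST {do}; in R::=true R S J, R is followed by S J with FIRST {λ, bool, id, true}; in R::=true R S J, the suffix after R is nullable (adds nothing new). Thus FOLLOW(R) = {$, bool, do, id, true}.
FOLLOW(B): in H::=id B, the suffix after B is empty, so FOLLOW(B) ⊇ FOLLOW(H) = {$, bool, do, id, true}. Thus FOLLOW(B) = {$, bool, do, id, true}.
FOLLOW(H): in B::=H R do, H is followed by R do with FIRST {bool, do, id, true}; in J::=H, the suffix after H is empty, so FOLLOW(H) ⊇ FOLLOW(J) = {$, bool, do, id, true}; in R::=H, the suffix after H is empty, so FOLLOW(H) ⊇ FOLLOW(R) = {$, bool, do, id, true}. Thus FOLLOW(H) = {$, bool, do, id, true}.
FOLLOW(J): in B::=S J do end, J is followed by do end with FIRST {do}; in H::=S J, the suffix after J is empty, so FOLLOW(J) ⊇ FOLLOW(H) = {$, bool, do, id, true}; in R::=true R S J, the suffix after J is empty, so FOLLOW(J) ⊇ FOLLOW(R) = {$, bool, do, id, true}. Thus FOLLOW(J) = {$, bool, do, id, true}.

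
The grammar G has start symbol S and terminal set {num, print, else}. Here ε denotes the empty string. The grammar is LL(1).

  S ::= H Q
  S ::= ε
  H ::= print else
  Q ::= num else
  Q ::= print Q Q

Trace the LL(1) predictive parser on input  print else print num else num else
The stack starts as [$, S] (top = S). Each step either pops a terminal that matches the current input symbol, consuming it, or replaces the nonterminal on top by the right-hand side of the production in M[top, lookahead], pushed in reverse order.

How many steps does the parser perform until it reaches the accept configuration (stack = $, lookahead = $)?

      Stack           Input                                 Action
   1  $ S             print else print num else num else $  expand S ::= H Q
   2  $ Q H           print else print num else num else $  expand H ::= print else
   3  $ Q else print  print else print num else num else $  match print
   4  $ Q else        else print num else num else $        match else
   5  $ Q             print num else num else $             expand Q ::= print Q Q
   6  $ Q Q print     print num else num else $             match print
   7  $ Q Q           num else num else $                   expand Q ::= num else
   8  $ Q else num    num else num else $                   match num
   9  $ Q else        else num else $                       match else
  10  $ Q             num else $                            expand Q ::= num else
  11  $ else num      num else $                            match num
  12  $ else          else $                                match else
Accept reached after 12 steps.

12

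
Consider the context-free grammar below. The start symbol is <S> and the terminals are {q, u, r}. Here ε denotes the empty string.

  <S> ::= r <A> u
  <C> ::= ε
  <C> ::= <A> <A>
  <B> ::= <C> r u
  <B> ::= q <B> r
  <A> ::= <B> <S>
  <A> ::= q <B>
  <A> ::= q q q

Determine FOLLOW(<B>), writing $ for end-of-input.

FIRST(<S>) = {r}
FIRST(<C>) = {ε, q, r}  (via <A> <A>)
FIRST(<B>) = {q, r}  (via <C> r u)
FIRST(<A>) = {q, r}  (via <B> <S>)
FOLLOW(<S>) includes $ since <S> is the start symbol.
FOLLOW(<C>): in <B>::=<C> r u, <C> is followed by r u with FIRST {r}. Thus FOLLOW(<C>) = {r}.
FOLLOW(<A>): in <S>::=r <A> u, <A> is followed by u with FIRST {u}; in <C>::=<A> <A> (occurrence 1), <A> is followed by <A> with FIRST {q, r}; in <C>::=<A> <A> (occurrence 2), the suffix after <A> is empty, so FOLLOW(<A>) ⊇ FOLLOW(<C>) = {r}. Thus FOLLOW(<A>) = {q, r, u}.
FOLLOW(<S>): in <A>::=<B> <S>, the suffix after <S> is empty, so FOLLOW(<S>) ⊇ FOLLOW(<A>) = {q, r, u}. Thus FOLLOW(<S>) = {$, q, r, u}.
FOLLOW(<B>): in <B>::=q <B> r, <B> is followed by r with FIRST {r}; in <A>::=<B> <S>, <B> is followed by <S> with FIRST {r}; in <A>::=q <B>, the suffix after <B> is empty, so FOLLOW(<B>) ⊇ FOLLOW(<A>) = {q, r, u}. Thus FOLLOW(<B>) = {q, r, u}.

{q, r, u}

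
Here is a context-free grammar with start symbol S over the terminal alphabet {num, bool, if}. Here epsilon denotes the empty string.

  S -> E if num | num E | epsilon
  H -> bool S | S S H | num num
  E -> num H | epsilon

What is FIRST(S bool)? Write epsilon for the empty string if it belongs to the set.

{bool, if, num}

FIRST(E) = {epsilon, num}
FIRST(S) = {epsilon, if, num}  (via E if num)
FIRST(H) = {bool, if, num}  (via S S H)
FIRST(S bool): take FIRST of each symbol in turn, carrying on past any symbol whose FIRST contains epsilon; result {bool, if, num}.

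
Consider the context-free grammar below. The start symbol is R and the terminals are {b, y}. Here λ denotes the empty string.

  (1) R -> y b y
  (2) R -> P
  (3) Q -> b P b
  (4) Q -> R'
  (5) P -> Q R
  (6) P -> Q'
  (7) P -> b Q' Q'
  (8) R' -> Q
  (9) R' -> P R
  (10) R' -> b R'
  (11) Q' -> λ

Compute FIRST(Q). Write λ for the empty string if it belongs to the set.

FIRST(Q') = {λ}
FIRST(R) = {λ, b, y}  (via P)
FIRST(Q) = {λ, b, y}  (via R')
FIRST(P) = {λ, b, y}  (via Q R, Q')
FIRST(R') = {λ, b, y}  (via Q, P R)

{λ, b, y}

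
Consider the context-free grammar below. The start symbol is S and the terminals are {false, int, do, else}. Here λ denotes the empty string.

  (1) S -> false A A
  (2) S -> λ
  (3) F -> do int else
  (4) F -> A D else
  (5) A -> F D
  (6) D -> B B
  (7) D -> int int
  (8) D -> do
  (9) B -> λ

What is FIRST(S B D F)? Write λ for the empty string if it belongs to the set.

FIRST(S): from S->false A A we get {false}; from S->λ we get {λ}. So FIRST(S) = {λ, false}.
FIRST(B): from B->λ we get {λ}. So FIRST(B) = {λ}.
FIRST(D): from D->B B we get {λ}; from D->int int we get {int}; from D->do we get {do}. So FIRST(D) = {λ, do, int}.
FIRST(F): from F->do int else we get {do}; from F->A D else we get {do}. So FIRST(F) = {do}.
FIRST(A): from A->F D we get {do}. So FIRST(A) = {do}.
FIRST(S B D F): take FIRST of each symbol in turn, carrying on past any symbol whose FIRST contains λ; result {do, false, int}.

{do, false, int}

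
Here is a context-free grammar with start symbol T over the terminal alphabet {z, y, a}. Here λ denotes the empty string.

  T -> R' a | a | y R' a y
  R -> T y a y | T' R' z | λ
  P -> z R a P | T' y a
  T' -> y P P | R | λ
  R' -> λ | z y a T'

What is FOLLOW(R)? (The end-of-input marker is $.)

{a, y, z}

FIRST(R') = {λ, z}
FIRST(T) = {a, y, z}  (via R' a)
FIRST(R) = {λ, a, y, z}  (via T y a y, T' R' z)
FIRST(T') = {λ, a, y, z}  (via R)
FIRST(P) = {a, y, z}  (via T' y a)
FOLLOW(T) includes $ since T is the start symbol.
FOLLOW(T): in R->T y a y, T is followed by y a y with FIRST {y}. Thus FOLLOW(T) = {$, y}.
FOLLOW(R'): in T->R' a, R' is followed by a with FIRST {a}; in T->y R' a y, R' is followed by a y with FIRST {a}; in R->T' R' z, R' is followed by z with FIRST {z}. Thus FOLLOW(R') = {a, z}.
FOLLOW(T'): in R->T' R' z, T' is followed by R' z with FIRST {z}; in P->T' y a, T' is followed by y a with FIRST {y}; in R'->z y a T', the suffix after T' is empty, so FOLLOW(T') ⊇ FOLLOW(R') = {a, z}. Thus FOLLOW(T') = {a, y, z}.
FOLLOW(R): in P->z R a P, R is followed by a P with FIRST {a}; in T'->R, the suffix after R is empty, so FOLLOW(R) ⊇ FOLLOW(T') = {a, y, z}. Thus FOLLOW(R) = {a, y, z}.
FOLLOW(P): in P->z R a P, the suffix after P is empty (adds nothing new); in T'->y P P (occurrence 1), P is followed by P with FIRST {a, y, z}; in T'->y P P (occurrence 2), the suffix after P is empty, so FOLLOW(P) ⊇ FOLLOW(T') = {a, y, z}. Thus FOLLOW(P) = {a, y, z}.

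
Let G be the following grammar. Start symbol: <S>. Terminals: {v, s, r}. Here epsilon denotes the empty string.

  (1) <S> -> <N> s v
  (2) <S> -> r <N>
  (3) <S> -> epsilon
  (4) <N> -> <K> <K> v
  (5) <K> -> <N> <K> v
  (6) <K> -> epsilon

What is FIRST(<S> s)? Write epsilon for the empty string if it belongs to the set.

{r, s, v}

FIRST(<S>): from <S>-><N> s v we get {v}; from <S>->r <N> we get {r}; from <S>->epsilon we get {epsilon}. So FIRST(<S>) = {epsilon, r, v}.
FIRST(<N>): from <N>-><K> <K> v we get {v}. So FIRST(<N>) = {v}.
FIRST(<K>): from <K>-><N> <K> v we get {v}; from <K>->epsilon we get {epsilon}. So FIRST(<K>) = {epsilon, v}.
FIRST(<S> s): take FIRST of each symbol in turn, carrying on past any symbol whose FIRST contains epsilon; result {r, s, v}.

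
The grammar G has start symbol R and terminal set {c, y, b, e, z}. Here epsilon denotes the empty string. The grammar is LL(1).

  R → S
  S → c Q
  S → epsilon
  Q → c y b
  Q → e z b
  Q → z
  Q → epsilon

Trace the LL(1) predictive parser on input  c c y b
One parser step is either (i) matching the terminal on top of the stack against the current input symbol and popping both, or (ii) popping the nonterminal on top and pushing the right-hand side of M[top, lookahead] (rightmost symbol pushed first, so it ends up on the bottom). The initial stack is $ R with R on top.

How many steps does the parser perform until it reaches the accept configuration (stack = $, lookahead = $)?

7

     Stack    Input      Action
  1  $ R      c c y b $  expand R → S
  2  $ S      c c y b $  expand S → c Q
  3  $ Q c    c c y b $  match c
  4  $ Q      c y b $    expand Q → c y b
  5  $ b y c  c y b $    match c
  6  $ b y    y b $      match y
  7  $ b      b $        match b
Accept reached after 7 steps.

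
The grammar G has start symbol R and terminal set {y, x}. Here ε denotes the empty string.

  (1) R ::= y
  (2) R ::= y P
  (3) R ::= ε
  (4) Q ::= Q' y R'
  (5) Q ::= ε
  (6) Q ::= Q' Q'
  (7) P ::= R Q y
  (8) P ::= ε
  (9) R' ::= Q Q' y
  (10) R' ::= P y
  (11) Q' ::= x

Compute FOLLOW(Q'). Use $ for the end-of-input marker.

{x, y}

FIRST(R): from R::=y we get {y}; from R::=y P we get {y}; from R::=ε we get {ε}. So FIRST(R) = {ε, y}.
FIRST(Q'): from Q'::=x we get {x}. So FIRST(Q') = {x}.
FIRST(Q): from Q::=Q' y R' we get {x}; from Q::=ε we get {ε}; from Q::=Q' Q' we get {x}. So FIRST(Q) = {ε, x}.
FIRST(P): from P::=R Q y we get {x, y}; from P::=ε we get {ε}. So FIRST(P) = {ε, x, y}.
FIRST(R'): from R'::=Q Q' y we get {x}; from R'::=P y we get {x, y}. So FIRST(R') = {x, y}.
FOLLOW(R) includes $ since R is the start symbol.
FOLLOW(R): in P::=R Q y, R is followed by Q y with FIRST {x, y}. Thus FOLLOW(R) = {$, x, y}.
FOLLOW(Q): in P::=R Q y, Q is followed by y with FIRST {y}; in R'::=Q Q' y, Q is followed by Q' y with FIRST {x}. Thus FOLLOW(Q) = {x, y}.
FOLLOW(P): in R::=y P, the suffix after P is empty, so FOLLOW(P) ⊇ FOLLOW(R) = {$, x, y}; in R'::=P y, P is followed by y with FIRST {y}. Thus FOLLOW(P) = {$, x, y}.
FOLLOW(R'): in Q::=Q' y R', the suffix after R' is empty, so FOLLOW(R') ⊇ FOLLOW(Q) = {x, y}. Thus FOLLOW(R') = {x, y}.
FOLLOW(Q'): in Q::=Q' y R', Q' is followed by y R' with FIRST {y}; in Q::=Q' Q' (occurrence 1), Q' is followed by Q' with FIRST {x}; in Q::=Q' Q' (occurrence 2), the suffix after Q' is empty, so FOLLOW(Q') ⊇ FOLLOW(Q) = {x, y}; in R'::=Q Q' y, Q' is followed by y with FIRST {y}. Thus FOLLOW(Q') = {x, y}.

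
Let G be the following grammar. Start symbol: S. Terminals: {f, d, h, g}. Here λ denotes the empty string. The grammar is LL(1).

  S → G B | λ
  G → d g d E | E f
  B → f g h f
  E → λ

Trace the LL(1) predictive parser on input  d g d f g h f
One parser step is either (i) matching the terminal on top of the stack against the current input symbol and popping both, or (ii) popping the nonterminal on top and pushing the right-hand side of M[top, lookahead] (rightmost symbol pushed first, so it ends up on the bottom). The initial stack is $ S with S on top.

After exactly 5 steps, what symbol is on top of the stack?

E

step 1: stack=$ S  input=d g d f g h f $  — expand S → G B
step 2: stack=$ B G  input=d g d f g h f $  — expand G → d g d E
step 3: stack=$ B E d g d  input=d g d f g h f $  — match d
step 4: stack=$ B E d g  input=g d f g h f $  — match g
step 5: stack=$ B E d  input=d f g h f $  — match d
Stack after step 5: $ B E (top = E).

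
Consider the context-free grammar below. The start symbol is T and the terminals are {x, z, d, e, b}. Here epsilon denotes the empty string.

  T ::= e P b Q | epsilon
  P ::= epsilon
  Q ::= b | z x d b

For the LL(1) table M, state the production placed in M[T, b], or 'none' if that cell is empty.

FIRST(T) = {epsilon, e}
FIRST(P) = {epsilon}
FIRST(Q) = {b, z}
FOLLOW(T) includes $ since T is the start symbol.
FOLLOW(T): T appears on no right-hand side. Thus FOLLOW(T) = {$}.
For T ::= e P b Q: FIRST(e P b Q) = {e}, so it goes in M[T, t] for t ∈ {e}.
For T ::= epsilon: FIRST(epsilon) = {epsilon}, so it goes in M[T, t] for t ∈ {}; since epsilon ∈ FIRST, also for every t ∈ FOLLOW(T) = {$}.
None of these place a production in M[T, b].

none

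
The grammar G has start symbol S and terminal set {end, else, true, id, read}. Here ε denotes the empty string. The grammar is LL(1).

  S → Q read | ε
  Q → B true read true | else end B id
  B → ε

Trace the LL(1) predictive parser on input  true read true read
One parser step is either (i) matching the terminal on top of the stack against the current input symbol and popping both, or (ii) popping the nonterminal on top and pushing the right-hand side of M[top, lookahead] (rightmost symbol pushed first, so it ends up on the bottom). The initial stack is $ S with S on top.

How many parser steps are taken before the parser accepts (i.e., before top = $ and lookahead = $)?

     Stack                    Input                  Action
  1  $ S                      true read true read $  expand S → Q read
  2  $ read Q                 true read true read $  expand Q → B true read true
  3  $ read true read true B  true read true read $  expand B → ε
  4  $ read true read true    true read true read $  match true
  5  $ read true read         read true read $       match read
  6  $ read true              true read $            match true
  7  $ read                   read $                 match read
Accept reached after 7 steps.

7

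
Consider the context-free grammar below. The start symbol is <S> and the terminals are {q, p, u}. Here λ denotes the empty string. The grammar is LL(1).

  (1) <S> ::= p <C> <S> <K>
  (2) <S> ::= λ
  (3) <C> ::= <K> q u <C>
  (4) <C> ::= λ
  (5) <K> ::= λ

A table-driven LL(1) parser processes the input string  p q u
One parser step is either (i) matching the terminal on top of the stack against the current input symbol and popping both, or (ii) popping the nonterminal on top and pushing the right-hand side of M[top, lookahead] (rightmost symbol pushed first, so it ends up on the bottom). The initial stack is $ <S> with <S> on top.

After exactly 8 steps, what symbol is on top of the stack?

<K>

     Stack                  Input    Action
  1  $ <S>                  p q u $  expand <S> ::= p <C> <S> <K>
  2  $ <K> <S> <C> p        p q u $  match p
  3  $ <K> <S> <C>          q u $    expand <C> ::= <K> q u <C>
  4  $ <K> <S> <C> u q <K>  q u $    expand <K> ::= λ
  5  $ <K> <S> <C> u q      q u $    match q
  6  $ <K> <S> <C> u        u $      match u
  7  $ <K> <S> <C>          $        expand <C> ::= λ
  8  $ <K> <S>              $        expand <S> ::= λ
Stack after step 8: $ <K> (top = <K>).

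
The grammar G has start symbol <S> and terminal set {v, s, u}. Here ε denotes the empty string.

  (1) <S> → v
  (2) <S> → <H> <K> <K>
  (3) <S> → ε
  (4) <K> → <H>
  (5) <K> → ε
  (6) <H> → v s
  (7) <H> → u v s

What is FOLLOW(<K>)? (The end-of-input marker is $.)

{$, u, v}

FIRST(<H>) = {u, v}
FIRST(<S>) = {ε, u, v}  (via <H> <K> <K>)
FIRST(<K>) = {ε, u, v}  (via <H>)
FOLLOW(<S>) includes $ since <S> is the start symbol.
FOLLOW(<S>): <S> appears on no right-hand side. Thus FOLLOW(<S>) = {$}.
FOLLOW(<K>): in <S>→<H> <K> <K> (occurrence 1), <K> is followed by <K> with FIRST {ε, u, v}; in <S>→<H> <K> <K> (occurrence 1), the suffix after <K> is nullable, so FOLLOW(<K>) ⊇ FOLLOW(<S>) = {$}; in <S>→<H> <K> <K> (occurrence 2), the suffix after <K> is empty, so FOLLOW(<K>) ⊇ FOLLOW(<S>) = {$}. Thus FOLLOW(<K>) = {$, u, v}.
FOLLOW(<H>): in <S>→<H> <K> <K>, <H> is followed by <K> <K> with FIRST {ε, u, v}; in <S>→<H> <K> <K>, the suffix after <H> is nullable, so FOLLOW(<H>) ⊇ FOLLOW(<S>) = {$}; in <K>→<H>, the suffix after <H> is empty, so FOLLOW(<H>) ⊇ FOLLOW(<K>) = {$, u, v}. Thus FOLLOW(<H>) = {$, u, v}.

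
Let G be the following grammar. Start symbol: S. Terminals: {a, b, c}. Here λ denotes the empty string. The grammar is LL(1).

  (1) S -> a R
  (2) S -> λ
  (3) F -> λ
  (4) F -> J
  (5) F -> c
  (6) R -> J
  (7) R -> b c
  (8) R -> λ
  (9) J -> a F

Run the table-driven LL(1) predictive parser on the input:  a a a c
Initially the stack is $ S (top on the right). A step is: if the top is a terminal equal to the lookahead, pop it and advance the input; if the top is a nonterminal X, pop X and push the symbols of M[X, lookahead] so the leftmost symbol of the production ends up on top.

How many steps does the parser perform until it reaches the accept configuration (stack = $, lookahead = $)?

step 1: stack=$ S  input=a a a c $  — expand S -> a R
step 2: stack=$ R a  input=a a a c $  — match a
step 3: stack=$ R  input=a a c $  — expand R -> J
step 4: stack=$ J  input=a a c $  — expand J -> a F
step 5: stack=$ F a  input=a a c $  — match a
step 6: stack=$ F  input=a c $  — expand F -> J
step 7: stack=$ J  input=a c $  — expand J -> a F
step 8: stack=$ F a  input=a c $  — match a
step 9: stack=$ F  input=c $  — expand F -> c
step 10: stack=$ c  input=c $  — match c
Accept reached after 10 steps.

10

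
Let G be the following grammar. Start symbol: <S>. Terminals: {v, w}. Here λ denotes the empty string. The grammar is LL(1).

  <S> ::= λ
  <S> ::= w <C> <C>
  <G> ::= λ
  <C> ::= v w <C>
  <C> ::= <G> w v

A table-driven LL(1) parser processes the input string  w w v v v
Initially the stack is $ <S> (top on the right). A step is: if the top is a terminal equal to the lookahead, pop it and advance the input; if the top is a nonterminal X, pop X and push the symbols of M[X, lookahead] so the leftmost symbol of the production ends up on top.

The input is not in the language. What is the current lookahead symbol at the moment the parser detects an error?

v

step 1: stack=$ <S>  input=w w v v v $  — expand <S> ::= w <C> <C>
step 2: stack=$ <C> <C> w  input=w w v v v $  — match w
step 3: stack=$ <C> <C>  input=w v v v $  — expand <C> ::= <G> w v
step 4: stack=$ <C> v w <G>  input=w v v v $  — expand <G> ::= λ
step 5: stack=$ <C> v w  input=w v v v $  — match w
step 6: stack=$ <C> v  input=v v v $  — match v
step 7: stack=$ <C>  input=v v $  — expand <C> ::= v w <C>
step 8: stack=$ <C> w v  input=v v $  — match v
step 9: stack=$ <C> w  input=v $  — error: top is terminal w but lookahead is v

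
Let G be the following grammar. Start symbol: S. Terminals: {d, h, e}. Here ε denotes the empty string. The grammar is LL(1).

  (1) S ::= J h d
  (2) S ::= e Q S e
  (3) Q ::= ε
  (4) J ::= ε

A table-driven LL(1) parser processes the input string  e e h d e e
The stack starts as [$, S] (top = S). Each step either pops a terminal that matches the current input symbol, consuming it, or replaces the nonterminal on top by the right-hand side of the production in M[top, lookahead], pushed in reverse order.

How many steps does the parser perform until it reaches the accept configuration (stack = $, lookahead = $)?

12

      Stack        Input          Action
   1  $ S          e e h d e e $  expand S ::= e Q S e
   2  $ e S Q e    e e h d e e $  match e
   3  $ e S Q      e h d e e $    expand Q ::= ε
   4  $ e S        e h d e e $    expand S ::= e Q S e
   5  $ e e S Q e  e h d e e $    match e
   6  $ e e S Q    h d e e $      expand Q ::= ε
   7  $ e e S      h d e e $      expand S ::= J h d
   8  $ e e d h J  h d e e $      expand J ::= ε
   9  $ e e d h    h d e e $      match h
  10  $ e e d      d e e $        match d
  11  $ e e        e e $          match e
  12  $ e          e $            match e
Accept reached after 12 steps.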